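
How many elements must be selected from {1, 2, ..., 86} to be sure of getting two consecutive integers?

44

Partition {1, …, 86} into 43 pairs: {1,2}, {3,4}, …, {85,86}.
Choosing 43 integers — say the 43 even numbers 2, 4, …, 86 — takes one from each pair and avoids the property.
Choosing 44 forces two into the same pair by pigeonhole, and those are consecutive. So 44.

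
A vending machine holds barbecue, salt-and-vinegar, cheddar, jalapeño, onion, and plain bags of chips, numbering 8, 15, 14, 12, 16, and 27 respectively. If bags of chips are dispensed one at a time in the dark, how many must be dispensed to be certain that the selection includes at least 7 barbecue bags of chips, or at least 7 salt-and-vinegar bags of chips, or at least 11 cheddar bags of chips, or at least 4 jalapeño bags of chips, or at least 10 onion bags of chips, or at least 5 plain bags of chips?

39

Each of the 6 flavors has its own threshold; avoid all of them simultaneously.
The worst case stops just short of every target: 6 barbecue, 6 salt-and-vinegar, 10 cheddar, 3 jalapeño, 9 onion, 4 plain — 6 + 6 + 10 + 3 + 9 + 4 = 38 bags of chips.
One more bag of chips must push some flavor to its target, so 38 + 1 = 39.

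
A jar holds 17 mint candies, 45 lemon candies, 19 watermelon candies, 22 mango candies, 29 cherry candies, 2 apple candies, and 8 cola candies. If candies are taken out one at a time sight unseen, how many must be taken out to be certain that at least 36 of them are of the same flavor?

Treat the 7 flavors as pigeonholes.
In the worst case we take at most 35 of each flavor, but all 17 mint, all 19 watermelon, all 22 mango, all 29 cherry, all 2 apple, and all 8 cola (fewer than 35), giving 17 + 35 + 19 + 22 + 29 + 2 + 8 = 132.
One more candy then forces some flavor to 36, so 132 + 1 = 133.

133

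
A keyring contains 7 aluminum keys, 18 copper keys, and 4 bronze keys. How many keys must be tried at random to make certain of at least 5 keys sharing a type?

Treat the 3 types as pigeonholes.
The worst case takes 4 keys of each type without reaching 5 of any: 3 × 4 = 12.
The next key must bring some type to 5, so 12 + 1 = 13.

13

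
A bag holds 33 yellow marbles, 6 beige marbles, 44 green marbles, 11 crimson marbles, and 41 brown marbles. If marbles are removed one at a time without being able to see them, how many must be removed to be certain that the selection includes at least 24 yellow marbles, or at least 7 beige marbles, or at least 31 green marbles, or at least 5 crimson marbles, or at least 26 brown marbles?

89

The worst case stops just short of every target: 23 yellow, 6 beige, 30 green, 4 crimson, 25 brown — 23 + 6 + 30 + 4 + 25 = 88 marbles.
One more marble must push some color to its target, so 88 + 1 = 89.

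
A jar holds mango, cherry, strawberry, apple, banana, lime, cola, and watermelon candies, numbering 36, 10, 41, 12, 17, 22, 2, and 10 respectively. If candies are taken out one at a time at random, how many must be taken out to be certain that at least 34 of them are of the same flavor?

140

In the worst case we take at most 33 of each flavor, but all 10 cherry, all 12 apple, all 17 banana, all 22 lime, all 2 cola, and all 10 watermelon (fewer than 33), giving 33 + 10 + 33 + 12 + 17 + 22 + 2 + 10 = 139.
One more candy then forces some flavor to 34, so 139 + 1 = 140.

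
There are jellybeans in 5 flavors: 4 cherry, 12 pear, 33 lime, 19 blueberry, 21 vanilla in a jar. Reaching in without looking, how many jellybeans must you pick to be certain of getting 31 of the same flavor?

87

In the worst case we take at most 30 of each flavor, but all 4 cherry, all 12 pear, all 19 blueberry, and all 21 vanilla (fewer than 30), giving 4 + 12 + 30 + 19 + 21 = 86.
One more jellybean then forces some flavor to 31, so 86 + 1 = 87.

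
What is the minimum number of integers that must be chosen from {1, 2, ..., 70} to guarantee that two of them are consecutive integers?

Partition {1, …, 70} into 35 pairs: {1,2}, {3,4}, …, {69,70}.
Choosing 35 integers — say the 35 even numbers 2, 4, …, 70 — takes one from each pair and avoids the property.
Choosing 36 forces two into the same pair by pigeonhole, and those are consecutive. So 36.

36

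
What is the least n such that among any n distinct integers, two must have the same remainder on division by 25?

Two integers differ by a multiple of 25 exactly when they share a remainder mod 25.
There are 25 residue classes mod 25, so 25 integers can all lie in distinct classes.
One more integer must repeat a residue, giving a difference divisible by 25. So n = 25 + 1 = 26.

26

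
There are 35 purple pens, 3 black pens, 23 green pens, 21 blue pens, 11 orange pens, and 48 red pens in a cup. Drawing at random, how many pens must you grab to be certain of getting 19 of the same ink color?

In the worst case we take at most 18 of each ink color, but all 3 black and all 11 orange (fewer than 18), giving 18 + 3 + 18 + 18 + 11 + 18 = 86.
One more pen then forces some ink color to 19, so 86 + 1 = 87.

87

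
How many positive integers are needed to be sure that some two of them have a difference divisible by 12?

13

Two integers differ by a multiple of 12 exactly when they share a remainder mod 12.
There are 12 residue classes mod 12, so 12 integers can all lie in distinct classes.
One more integer must repeat a residue, giving a difference divisible by 12. So n = 12 + 1 = 13.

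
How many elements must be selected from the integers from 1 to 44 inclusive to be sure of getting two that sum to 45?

Partition {1, …, 44} into 22 pairs: {1,44}, {2,43}, …, {22,23}.
Choosing 22 integers — say the integers 1 through 22 — takes one from each pair and avoids the property.
Choosing 23 forces two into the same pair by pigeonhole, and those sum to 45. So 23.

23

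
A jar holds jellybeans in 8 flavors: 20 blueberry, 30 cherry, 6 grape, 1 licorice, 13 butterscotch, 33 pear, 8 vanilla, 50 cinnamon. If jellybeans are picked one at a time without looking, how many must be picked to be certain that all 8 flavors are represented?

The hardest flavor to obtain is licorice: we could draw every other jellybean first — 161 − 1 = 160 jellybeans — without a single licorice one.
The next draw must be licorice, so 160 + 1 = 161.

161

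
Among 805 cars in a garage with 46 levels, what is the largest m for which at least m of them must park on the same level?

The 805 cars fall into 46 levels.
If each of the 46 levels held at most 17, the total would be at most 46 × 17 = 782 < 805, a contradiction.
So at least one holds ⌈805/46⌉ = 18.

18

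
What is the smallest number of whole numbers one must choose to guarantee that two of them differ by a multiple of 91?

92

Use the pigeonhole principle on residue classes: two integers differ by a multiple of 91 exactly when they share a remainder mod 91.
There are 91 residue classes mod 91, so 91 integers can all lie in distinct classes.
One more integer must repeat a residue, giving a difference divisible by 91. So n = 91 + 1 = 92.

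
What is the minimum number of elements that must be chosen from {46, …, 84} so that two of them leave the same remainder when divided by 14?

Use the pigeonhole principle on residue classes: group the integers by remainder mod 14; there are 14 residue classes, each nonempty in this range.
Choosing one from each class (14 integers) avoids any shared remainder.
One more choice must repeat a class, so two differ by a multiple of 14. Hence 14 + 1 = 15.

15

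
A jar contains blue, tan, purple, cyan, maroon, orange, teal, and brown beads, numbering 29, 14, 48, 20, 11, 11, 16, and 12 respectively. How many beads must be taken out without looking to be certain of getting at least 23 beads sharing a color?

129

In the worst case we take at most 22 of each color, but all 14 tan, all 20 cyan, all 11 maroon, all 11 orange, all 16 teal, and all 12 brown (fewer than 22), giving 22 + 14 + 22 + 20 + 11 + 11 + 16 + 12 = 128.
One more bead then forces some color to 23, so 128 + 1 = 129.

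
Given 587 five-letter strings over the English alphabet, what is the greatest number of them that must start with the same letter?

There are 26 possible first letters, which serve as the pigeonholes.
If each of the 26 possible first letters held at most 22, the total would be at most 26 × 22 = 572 < 587, a contradiction.
So at least one holds ⌈587/26⌉ = 23.

23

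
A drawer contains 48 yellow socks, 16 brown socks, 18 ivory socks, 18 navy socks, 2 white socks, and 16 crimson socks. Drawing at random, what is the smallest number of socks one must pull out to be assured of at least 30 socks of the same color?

Treat the 6 colors as pigeonholes.
In the worst case we take at most 29 of each color, but all 16 brown, all 18 ivory, all 18 navy, all 2 white, and all 16 crimson (fewer than 29), giving 29 + 16 + 18 + 18 + 2 + 16 = 99.
One more sock then forces some color to 30, so 99 + 1 = 100.

100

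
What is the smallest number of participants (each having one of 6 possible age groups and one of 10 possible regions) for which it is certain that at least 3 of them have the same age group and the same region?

121

There are 6 × 10 = 60 (age group, region) combinations acting as pigeonholes.
With 60 × 2 = 120 participants we could place exactly 2 in each, with no (age group, region) pair reaching 3.
One more forces some (age group, region) pair to hold 3, so 120 + 1 = 121.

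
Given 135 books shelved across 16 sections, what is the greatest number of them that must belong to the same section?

9

The 135 books fall into 16 sections.
If each of the 16 sections held at most 8, the total would be at most 16 × 8 = 128 < 135, a contradiction.
So at least one holds ⌈135/16⌉ = 9.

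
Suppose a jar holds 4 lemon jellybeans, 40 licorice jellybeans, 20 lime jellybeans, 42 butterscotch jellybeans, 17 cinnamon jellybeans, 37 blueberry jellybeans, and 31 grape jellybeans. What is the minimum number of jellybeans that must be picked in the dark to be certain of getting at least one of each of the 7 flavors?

The hardest flavor to obtain is lemon: we could draw every other jellybean first — 191 − 4 = 187 jellybeans — without a single lemon one.
The next draw must be lemon, so 187 + 1 = 188.

188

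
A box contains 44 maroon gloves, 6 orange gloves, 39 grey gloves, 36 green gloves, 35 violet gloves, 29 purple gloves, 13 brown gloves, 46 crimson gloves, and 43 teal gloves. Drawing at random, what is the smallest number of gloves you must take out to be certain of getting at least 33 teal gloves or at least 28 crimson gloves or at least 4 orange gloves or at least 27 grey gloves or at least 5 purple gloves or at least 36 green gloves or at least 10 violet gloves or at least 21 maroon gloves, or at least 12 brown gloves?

The worst case stops just short of every target: 20 maroon, 3 orange, 26 grey, 35 green, 9 violet, 4 purple, 11 brown, 27 crimson, 32 teal — 20 + 3 + 26 + 35 + 9 + 4 + 11 + 27 + 32 = 167 gloves.
One more glove must push some color to its target, so 167 + 1 = 168.

168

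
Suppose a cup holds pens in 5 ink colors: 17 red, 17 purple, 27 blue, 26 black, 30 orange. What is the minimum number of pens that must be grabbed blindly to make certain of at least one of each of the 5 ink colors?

The hardest ink color to obtain is red: we could draw every other pen first — 117 − 17 = 100 pens — without a single red one.
The next draw must be red, so 100 + 1 = 101.

101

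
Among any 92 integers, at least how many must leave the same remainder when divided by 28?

4

If each of the 28 residue classes modulo 28 held at most 3, the total would be at most 28 × 3 = 84 < 92, a contradiction.
So at least one holds ⌈92/28⌉ = 4.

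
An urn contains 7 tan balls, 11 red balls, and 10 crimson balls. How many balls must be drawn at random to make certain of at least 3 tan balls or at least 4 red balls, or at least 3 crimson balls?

8

Each of the 3 colors has its own threshold; avoid all of them simultaneously.
The worst case stops just short of every target: 2 tan, 3 red, 2 crimson — 2 + 3 + 2 = 7 balls.
One more ball must push some color to its target, so 7 + 1 = 8.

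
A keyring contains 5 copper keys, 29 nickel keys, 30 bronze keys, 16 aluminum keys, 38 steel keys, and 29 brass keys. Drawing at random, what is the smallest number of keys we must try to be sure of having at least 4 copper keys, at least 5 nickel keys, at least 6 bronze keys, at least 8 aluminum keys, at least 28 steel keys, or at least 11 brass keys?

The worst case stops just short of every target: 3 copper, 4 nickel, 5 bronze, 7 aluminum, 27 steel, 10 brass — 3 + 4 + 5 + 7 + 27 + 10 = 56 keys.
One more key must push some type to its target, so 56 + 1 = 57.

57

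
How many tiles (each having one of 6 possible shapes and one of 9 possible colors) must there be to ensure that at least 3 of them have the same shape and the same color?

109

There are 6 × 9 = 54 (shape, color) combinations acting as pigeonholes.
With 54 × 2 = 108 tiles we could place exactly 2 in each, with no (shape, color) pair reaching 3.
One more forces some (shape, color) pair to hold 3, so 108 + 1 = 109.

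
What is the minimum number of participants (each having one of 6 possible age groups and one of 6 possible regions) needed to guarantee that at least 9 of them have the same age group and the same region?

There are 6 × 6 = 36 (age group, region) combinations acting as pigeonholes.
With 36 × 8 = 288 participants we could place exactly 8 in each, with no (age group, region) pair reaching 9.
One more forces some (age group, region) pair to hold 9, so 288 + 1 = 289.

289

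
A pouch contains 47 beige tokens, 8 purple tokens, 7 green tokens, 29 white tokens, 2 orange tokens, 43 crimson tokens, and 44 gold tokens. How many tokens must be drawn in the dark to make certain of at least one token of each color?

179

The hardest color to obtain is orange: we could draw every other token first — 180 − 2 = 178 tokens — without a single orange one.
The next draw must be orange, so 178 + 1 = 179.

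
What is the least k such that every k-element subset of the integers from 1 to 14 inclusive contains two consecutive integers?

8

Partition {1, …, 14} into 7 pairs: {1,2}, {3,4}, …, {13,14}.
Choosing 7 integers — say the 7 even numbers 2, 4, …, 14 — takes one from each pair and avoids the property.
Choosing 8 forces two into the same pair by pigeonhole, and those are consecutive. So 8.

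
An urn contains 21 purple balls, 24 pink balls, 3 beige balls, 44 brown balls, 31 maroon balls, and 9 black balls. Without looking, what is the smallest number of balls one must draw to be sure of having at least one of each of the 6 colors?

The hardest color to obtain is beige: we could draw every other ball first — 132 − 3 = 129 balls — without a single beige one.
The next draw must be beige, so 129 + 1 = 130.

130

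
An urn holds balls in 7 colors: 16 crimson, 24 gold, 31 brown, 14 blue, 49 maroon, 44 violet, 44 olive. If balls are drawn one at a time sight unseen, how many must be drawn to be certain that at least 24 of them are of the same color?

In the worst case we take at most 23 of each color, but all 16 crimson and all 14 blue (fewer than 23), giving 16 + 23 + 23 + 14 + 23 + 23 + 23 = 145.
One more ball then forces some color to 24, so 145 + 1 = 146.

146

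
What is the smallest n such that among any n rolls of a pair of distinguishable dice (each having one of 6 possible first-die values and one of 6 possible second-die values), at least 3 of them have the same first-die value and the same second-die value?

There are 6 × 6 = 36 (first-die value, second-die value) combinations acting as pigeonholes.
With 36 × 2 = 72 rolls of a pair of distinguishable dice we could place exactly 2 in each, with no (first-die value, second-die value) pair reaching 3.
One more forces some (first-die value, second-die value) pair to hold 3, so 72 + 1 = 73.

73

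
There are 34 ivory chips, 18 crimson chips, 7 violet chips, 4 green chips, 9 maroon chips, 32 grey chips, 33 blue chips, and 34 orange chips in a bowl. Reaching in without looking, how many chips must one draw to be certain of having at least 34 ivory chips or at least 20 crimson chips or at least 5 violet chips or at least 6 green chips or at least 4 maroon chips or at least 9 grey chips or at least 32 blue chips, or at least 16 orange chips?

The worst case stops just short of every target: 33 ivory, all 18 crimson, 4 violet, all 4 green, 3 maroon, 8 grey, 31 blue, 15 orange — 33 + 18 + 4 + 4 + 3 + 8 + 31 + 15 = 116 chips.
One more chip must push some color to its target, so 116 + 1 = 117.

117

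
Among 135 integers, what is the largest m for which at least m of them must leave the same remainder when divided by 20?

If each of the 20 residue classes modulo 20 held at most 6, the total would be at most 20 × 6 = 120 < 135, a contradiction.
So at least one holds ⌈135/20⌉ = 7.

7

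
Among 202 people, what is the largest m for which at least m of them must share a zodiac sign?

17

There are 12 zodiac signs, which serve as the pigeonholes.
If each of the 12 zodiac signs held at most 16, the total would be at most 12 × 16 = 192 < 202, a contradiction.
So at least one holds ⌈202/12⌉ = 17.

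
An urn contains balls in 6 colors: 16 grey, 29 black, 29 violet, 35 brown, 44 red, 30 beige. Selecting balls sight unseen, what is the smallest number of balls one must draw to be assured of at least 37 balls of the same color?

Treat the 6 colors as pigeonholes.
In the worst case we take at most 36 of each color, but all 16 grey, all 29 black, all 29 violet, all 35 brown, and all 30 beige (fewer than 36), giving 16 + 29 + 29 + 35 + 36 + 30 = 175.
One more ball then forces some color to 37, so 175 + 1 = 176.

176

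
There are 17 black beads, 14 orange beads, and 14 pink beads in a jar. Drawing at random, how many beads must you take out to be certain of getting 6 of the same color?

The worst case takes 5 beads of each color without reaching 6 of any: 3 × 5 = 15.
The next bead must bring some color to 6, so 15 + 1 = 16.

16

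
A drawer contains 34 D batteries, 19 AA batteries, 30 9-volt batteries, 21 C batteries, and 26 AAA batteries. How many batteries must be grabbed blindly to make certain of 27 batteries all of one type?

119

In the worst case we take at most 26 of each type, but all 19 AA and all 21 C (fewer than 26), giving 26 + 19 + 26 + 21 + 26 = 118.
One more battery then forces some type to 27, so 118 + 1 = 119.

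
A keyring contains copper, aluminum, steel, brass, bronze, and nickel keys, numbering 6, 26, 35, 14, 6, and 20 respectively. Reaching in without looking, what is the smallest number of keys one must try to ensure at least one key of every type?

102

The hardest type to obtain is copper: we could draw every other key first — 107 − 6 = 101 keys — without a single copper one.
The next draw must be copper, so 101 + 1 = 102.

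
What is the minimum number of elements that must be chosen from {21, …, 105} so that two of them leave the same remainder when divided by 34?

35

Group the integers by remainder mod 34; there are 34 residue classes, each nonempty in this range.
Choosing one from each class (34 integers) avoids any shared remainder.
One more choice must repeat a class, so two differ by a multiple of 34. Hence 34 + 1 = 35.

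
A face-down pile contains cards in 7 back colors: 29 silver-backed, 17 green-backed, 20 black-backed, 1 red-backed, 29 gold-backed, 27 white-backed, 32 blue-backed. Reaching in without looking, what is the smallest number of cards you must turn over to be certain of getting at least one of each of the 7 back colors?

155

The hardest back color to obtain is red-backed: we could draw every other card first — 155 − 1 = 154 cards — without a single red-backed one.
The next draw must be red-backed, so 154 + 1 = 155.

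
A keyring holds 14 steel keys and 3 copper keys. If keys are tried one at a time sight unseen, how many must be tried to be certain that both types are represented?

15

The hardest type to obtain is copper: we could draw every other key first — 17 − 3 = 14 keys — without a single copper one.
The next draw must be copper, so 14 + 1 = 15.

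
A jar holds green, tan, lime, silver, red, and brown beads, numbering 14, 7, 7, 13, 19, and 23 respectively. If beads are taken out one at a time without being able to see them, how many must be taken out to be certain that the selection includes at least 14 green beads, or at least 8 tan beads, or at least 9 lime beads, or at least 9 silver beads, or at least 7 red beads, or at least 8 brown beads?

49

The worst case stops just short of every target: 13 green, 7 tan, all 7 lime, 8 silver, 6 red, 7 brown — 13 + 7 + 7 + 8 + 6 + 7 = 48 beads.
One more bead must push some color to its target, so 48 + 1 = 49.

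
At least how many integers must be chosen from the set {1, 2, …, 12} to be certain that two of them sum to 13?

Partition {1, …, 12} into 6 pairs: {1,12}, {2,11}, …, {6,7}.
Choosing 6 integers — say the integers 1 through 6 — takes one from each pair and avoids the property.
Choosing 7 forces two into the same pair by pigeonhole, and those sum to 13. So 7.

7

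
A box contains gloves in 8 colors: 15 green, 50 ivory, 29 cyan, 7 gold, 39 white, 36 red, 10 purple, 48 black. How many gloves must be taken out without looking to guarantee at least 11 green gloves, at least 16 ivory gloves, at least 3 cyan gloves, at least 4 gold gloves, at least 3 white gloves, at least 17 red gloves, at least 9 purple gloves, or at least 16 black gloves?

72

Each of the 8 colors has its own threshold; avoid all of them simultaneously.
The worst case stops just short of every target: 10 green, 15 ivory, 2 cyan, 3 gold, 2 white, 16 red, 8 purple, 15 black — 10 + 15 + 2 + 3 + 2 + 16 + 8 + 15 = 71 gloves.
One more glove must push some color to its target, so 71 + 1 = 72.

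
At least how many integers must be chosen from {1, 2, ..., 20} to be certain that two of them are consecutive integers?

Partition {1, …, 20} into 10 pairs: {1,2}, {3,4}, …, {19,20}.
Choosing 10 integers — say the 10 even numbers 2, 4, …, 20 — takes one from each pair and avoids the property.
Choosing 11 forces two into the same pair by pigeonhole, and those are consecutive. So 11.

11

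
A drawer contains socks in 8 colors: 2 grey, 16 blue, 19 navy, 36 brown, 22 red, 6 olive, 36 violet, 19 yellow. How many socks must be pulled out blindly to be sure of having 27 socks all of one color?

137

Treat the 8 colors as pigeonholes.
In the worst case we take at most 26 of each color, but all 2 grey, all 16 blue, all 19 navy, all 22 red, all 6 olive, and all 19 yellow (fewer than 26), giving 2 + 16 + 19 + 26 + 22 + 6 + 26 + 19 = 136.
One more sock then forces some color to 27, so 136 + 1 = 137.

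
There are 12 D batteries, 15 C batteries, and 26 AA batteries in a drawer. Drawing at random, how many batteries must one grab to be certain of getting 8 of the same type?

The worst case takes 7 batteries of each type without reaching 8 of any: 3 × 7 = 21.
The next battery must bring some type to 8, so 21 + 1 = 22.

22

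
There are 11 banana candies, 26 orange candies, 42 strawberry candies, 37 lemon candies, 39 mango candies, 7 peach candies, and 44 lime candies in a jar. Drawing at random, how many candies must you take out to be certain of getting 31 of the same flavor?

In the worst case we take at most 30 of each flavor, but all 11 banana, all 26 orange, and all 7 peach (fewer than 30), giving 11 + 26 + 30 + 30 + 30 + 7 + 30 = 164.
One more candy then forces some flavor to 31, so 164 + 1 = 165.

165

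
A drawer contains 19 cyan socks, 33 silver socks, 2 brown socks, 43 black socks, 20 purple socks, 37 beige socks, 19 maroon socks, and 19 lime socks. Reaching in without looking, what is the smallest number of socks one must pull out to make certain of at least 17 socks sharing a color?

115

In the worst case we take at most 16 of each color, but all 2 brown (fewer than 16), giving 16 + 16 + 2 + 16 + 16 + 16 + 16 + 16 = 114.
One more sock then forces some color to 17, so 114 + 1 = 115.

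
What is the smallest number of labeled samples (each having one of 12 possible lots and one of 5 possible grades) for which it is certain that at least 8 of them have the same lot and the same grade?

421

There are 12 × 5 = 60 (lot, grade) combinations acting as pigeonholes.
With 60 × 7 = 420 labeled samples we could place exactly 7 in each, with no (lot, grade) pair reaching 8.
One more forces some (lot, grade) pair to hold 8, so 420 + 1 = 421.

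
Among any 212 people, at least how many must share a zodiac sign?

18

There are 12 zodiac signs, which serve as the pigeonholes.
If each of the 12 zodiac signs held at most 17, the total would be at most 12 × 17 = 204 < 212, a contradiction.
So at least one holds ⌈212/12⌉ = 18.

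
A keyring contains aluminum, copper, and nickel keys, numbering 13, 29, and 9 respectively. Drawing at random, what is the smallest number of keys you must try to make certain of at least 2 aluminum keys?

The worst case draws every non-aluminum key first: 29 + 9 = 38.
The next 2 draws are then forced to be aluminum, giving 38 + 2 = 40.

40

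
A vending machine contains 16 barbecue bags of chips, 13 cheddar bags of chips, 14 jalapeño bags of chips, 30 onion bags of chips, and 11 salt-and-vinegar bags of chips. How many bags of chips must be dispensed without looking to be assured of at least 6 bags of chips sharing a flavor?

26

The worst case takes 5 bags of chips of each flavor without reaching 6 of any: 5 × 5 = 25.
The next bag of chips must bring some flavor to 6, so 25 + 1 = 26.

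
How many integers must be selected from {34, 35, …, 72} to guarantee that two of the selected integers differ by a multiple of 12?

Group the integers by remainder mod 12; there are 12 residue classes, each nonempty in this range.
Choosing one from each class (12 integers) avoids any shared remainder.
One more choice must repeat a class, so two differ by a multiple of 12. Hence 12 + 1 = 13.

13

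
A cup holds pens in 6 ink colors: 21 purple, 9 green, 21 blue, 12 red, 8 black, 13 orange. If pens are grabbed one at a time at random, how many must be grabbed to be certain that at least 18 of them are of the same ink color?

In the worst case we take at most 17 of each ink color, but all 9 green, all 12 red, all 8 black, and all 13 orange (fewer than 17), giving 17 + 9 + 17 + 12 + 8 + 13 = 76.
One more pen then forces some ink color to 18, so 76 + 1 = 77.

77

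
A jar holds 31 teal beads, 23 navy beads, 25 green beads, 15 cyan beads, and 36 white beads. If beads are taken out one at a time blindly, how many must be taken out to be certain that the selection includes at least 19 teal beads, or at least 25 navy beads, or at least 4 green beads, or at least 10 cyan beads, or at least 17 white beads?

70

Each of the 5 colors has its own threshold; avoid all of them simultaneously.
The worst case stops just short of every target: 18 teal, all 23 navy, 3 green, 9 cyan, 16 white — 18 + 23 + 3 + 9 + 16 = 69 beads.
One more bead must push some color to its target, so 69 + 1 = 70.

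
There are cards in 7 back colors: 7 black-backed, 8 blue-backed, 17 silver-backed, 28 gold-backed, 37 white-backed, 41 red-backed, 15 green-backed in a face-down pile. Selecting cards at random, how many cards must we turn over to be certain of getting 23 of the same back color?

Treat the 7 back colors as pigeonholes.
In the worst case we take at most 22 of each back color, but all 7 black-backed, all 8 blue-backed, all 17 silver-backed, and all 15 green-backed (fewer than 22), giving 7 + 8 + 17 + 22 + 22 + 22 + 15 = 113.
One more card then forces some back color to 23, so 113 + 1 = 114.

114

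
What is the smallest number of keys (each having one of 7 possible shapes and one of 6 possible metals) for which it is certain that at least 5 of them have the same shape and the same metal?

There are 7 × 6 = 42 (shape, metal) combinations acting as pigeonholes.
With 42 × 4 = 168 keys we could place exactly 4 in each, with no (shape, metal) pair reaching 5.
One more forces some (shape, metal) pair to hold 5, so 168 + 1 = 169.

169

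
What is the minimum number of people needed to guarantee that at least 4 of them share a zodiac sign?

There are 12 zodiac signs acting as pigeonholes.
With 12 × 3 = 36 people we could place exactly 3 in each, with no class reaching 4.
One more forces some class to hold 4, so 36 + 1 = 37.

37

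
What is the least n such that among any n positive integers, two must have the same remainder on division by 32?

33

Two integers differ by a multiple of 32 exactly when they share a remainder mod 32.
There are 32 residue classes mod 32, so 32 integers can all lie in distinct classes.
One more integer must repeat a residue, giving a difference divisible by 32. So n = 32 + 1 = 33.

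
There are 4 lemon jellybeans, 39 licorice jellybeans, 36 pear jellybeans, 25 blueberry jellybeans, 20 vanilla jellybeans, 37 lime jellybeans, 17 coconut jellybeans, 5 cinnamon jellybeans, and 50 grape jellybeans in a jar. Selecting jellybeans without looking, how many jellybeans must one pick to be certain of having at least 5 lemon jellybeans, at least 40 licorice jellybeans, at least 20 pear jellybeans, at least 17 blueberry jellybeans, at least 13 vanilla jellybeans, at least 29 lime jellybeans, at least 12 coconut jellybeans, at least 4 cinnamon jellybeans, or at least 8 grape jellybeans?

140

Each of the 9 flavors has its own threshold; avoid all of them simultaneously.
The worst case stops just short of every target: 4 lemon, 39 licorice, 19 pear, 16 blueberry, 12 vanilla, 28 lime, 11 coconut, 3 cinnamon, 7 grape — 4 + 39 + 19 + 16 + 12 + 28 + 11 + 3 + 7 = 139 jellybeans.
One more jellybean must push some flavor to its target, so 139 + 1 = 140.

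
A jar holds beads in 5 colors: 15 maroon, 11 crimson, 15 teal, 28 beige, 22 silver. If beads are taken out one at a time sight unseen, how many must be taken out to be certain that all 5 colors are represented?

81

The hardest color to obtain is crimson: we could draw every other bead first — 91 − 11 = 80 beads — without a single crimson one.
The next draw must be crimson, so 80 + 1 = 81.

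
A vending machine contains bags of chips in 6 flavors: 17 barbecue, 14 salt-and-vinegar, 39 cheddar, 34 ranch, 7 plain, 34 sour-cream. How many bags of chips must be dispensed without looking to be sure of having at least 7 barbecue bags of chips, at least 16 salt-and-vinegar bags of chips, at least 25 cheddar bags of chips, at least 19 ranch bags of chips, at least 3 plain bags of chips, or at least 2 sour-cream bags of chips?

66

The worst case stops just short of every target: 6 barbecue, all 14 salt-and-vinegar, 24 cheddar, 18 ranch, 2 plain, 1 sour-cream — 6 + 14 + 24 + 18 + 2 + 1 = 65 bags of chips.
One more bag of chips must push some flavor to its target, so 65 + 1 = 66.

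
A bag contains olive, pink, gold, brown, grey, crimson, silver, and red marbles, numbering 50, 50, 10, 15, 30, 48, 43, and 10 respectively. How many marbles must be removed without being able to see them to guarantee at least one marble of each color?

247

The hardest color to obtain is gold: we could draw every other marble first — 256 − 10 = 246 marbles — without a single gold one.
The next draw must be gold, so 246 + 1 = 247.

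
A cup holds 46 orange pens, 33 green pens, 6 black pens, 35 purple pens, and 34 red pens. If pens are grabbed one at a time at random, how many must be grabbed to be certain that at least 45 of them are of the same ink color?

Treat the 5 ink colors as pigeonholes.
In the worst case we take at most 44 of each ink color, but all 33 green, all 6 black, all 35 purple, and all 34 red (fewer than 44), giving 44 + 33 + 6 + 35 + 34 = 152.
One more pen then forces some ink color to 45, so 152 + 1 = 153.

153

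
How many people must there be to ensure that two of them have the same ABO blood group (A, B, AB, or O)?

5

There are 4 ABO blood groups acting as pigeonholes.
With 4 people we could place one in each, avoiding any repeat.
One more forces some class to hold 2, so 4 + 1 = 5.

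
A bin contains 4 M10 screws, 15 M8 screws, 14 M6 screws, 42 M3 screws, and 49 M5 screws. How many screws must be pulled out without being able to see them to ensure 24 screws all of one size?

80

In the worst case we take at most 23 of each size, but all 4 M10, all 15 M8, and all 14 M6 (fewer than 23), giving 4 + 15 + 14 + 23 + 23 = 79.
One more screw then forces some size to 24, so 79 + 1 = 80.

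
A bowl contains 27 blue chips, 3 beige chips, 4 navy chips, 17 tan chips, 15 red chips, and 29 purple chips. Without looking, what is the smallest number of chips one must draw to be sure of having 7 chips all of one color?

32

Treat the 6 colors as pigeonholes.
In the worst case we take at most 6 of each color, but all 3 beige and all 4 navy (fewer than 6), giving 6 + 3 + 4 + 6 + 6 + 6 = 31.
One more chip then forces some color to 7, so 31 + 1 = 32.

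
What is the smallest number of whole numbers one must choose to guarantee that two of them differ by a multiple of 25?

26

Two integers differ by a multiple of 25 exactly when they share a remainder mod 25.
There are 25 residue classes mod 25, so 25 integers can all lie in distinct classes.
One more integer must repeat a residue, giving a difference divisible by 25. So n = 25 + 1 = 26.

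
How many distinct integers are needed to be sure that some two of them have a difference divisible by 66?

67

Two integers differ by a multiple of 66 exactly when they share a remainder mod 66.
There are 66 residue classes mod 66, so 66 integers can all lie in distinct classes.
One more integer must repeat a residue, giving a difference divisible by 66. So n = 66 + 1 = 67.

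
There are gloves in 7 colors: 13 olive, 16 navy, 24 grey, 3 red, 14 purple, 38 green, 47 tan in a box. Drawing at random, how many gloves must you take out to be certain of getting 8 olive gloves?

The worst case draws every non-olive glove first: 16 + 24 + 3 + 14 + 38 + 47 = 142.
The next 8 draws are then forced to be olive, giving 142 + 8 = 150.

150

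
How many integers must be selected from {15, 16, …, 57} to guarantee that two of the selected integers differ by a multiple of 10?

11

Group the integers by remainder mod 10; there are 10 residue classes, each nonempty in this range.
Choosing one from each class (10 integers) avoids any shared remainder.
One more choice must repeat a class, so two differ by a multiple of 10. Hence 10 + 1 = 11.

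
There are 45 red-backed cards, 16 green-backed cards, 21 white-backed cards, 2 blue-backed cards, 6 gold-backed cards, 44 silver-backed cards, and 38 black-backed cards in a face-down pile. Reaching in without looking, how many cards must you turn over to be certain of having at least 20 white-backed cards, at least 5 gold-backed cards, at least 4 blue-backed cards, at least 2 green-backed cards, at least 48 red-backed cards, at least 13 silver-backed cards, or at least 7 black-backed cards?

The worst case stops just short of every target: all 45 red-backed, 1 green-backed, 19 white-backed, all 2 blue-backed, 4 gold-backed, 12 silver-backed, 6 black-backed — 45 + 1 + 19 + 2 + 4 + 12 + 6 = 89 cards.
One more card must push some back color to its target, so 89 + 1 = 90.

90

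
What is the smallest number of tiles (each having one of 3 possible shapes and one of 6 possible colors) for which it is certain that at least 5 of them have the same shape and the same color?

There are 3 × 6 = 18 (shape, color) combinations acting as pigeonholes.
With 18 × 4 = 72 tiles we could place exactly 4 in each, with no (shape, color) pair reaching 5.
One more forces some (shape, color) pair to hold 5, so 72 + 1 = 73.

73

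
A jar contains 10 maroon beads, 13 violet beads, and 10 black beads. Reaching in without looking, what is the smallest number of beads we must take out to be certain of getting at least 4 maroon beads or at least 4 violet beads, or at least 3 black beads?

9

The worst case stops just short of every target: 3 maroon, 3 violet, 2 black — 3 + 3 + 2 = 8 beads.
One more bead must push some color to its target, so 8 + 1 = 9.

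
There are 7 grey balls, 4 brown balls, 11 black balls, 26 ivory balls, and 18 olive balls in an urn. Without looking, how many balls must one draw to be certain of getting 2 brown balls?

64

The worst case draws every non-brown ball first: 7 + 11 + 26 + 18 = 62.
The next 2 draws are then forced to be brown, giving 62 + 2 = 64.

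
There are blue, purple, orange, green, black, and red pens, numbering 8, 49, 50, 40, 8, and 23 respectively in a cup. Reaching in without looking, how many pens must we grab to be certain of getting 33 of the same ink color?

In the worst case we take at most 32 of each ink color, but all 8 blue, all 8 black, and all 23 red (fewer than 32), giving 8 + 32 + 32 + 32 + 8 + 23 = 135.
One more pen then forces some ink color to 33, so 135 + 1 = 136.

136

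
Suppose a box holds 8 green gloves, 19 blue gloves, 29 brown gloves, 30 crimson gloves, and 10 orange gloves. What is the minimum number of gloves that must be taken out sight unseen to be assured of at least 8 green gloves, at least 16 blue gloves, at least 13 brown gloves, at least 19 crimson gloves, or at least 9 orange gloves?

The worst case stops just short of every target: 7 green, 15 blue, 12 brown, 18 crimson, 8 orange — 7 + 15 + 12 + 18 + 8 = 60 gloves.
One more glove must push some color to its target, so 60 + 1 = 61.

61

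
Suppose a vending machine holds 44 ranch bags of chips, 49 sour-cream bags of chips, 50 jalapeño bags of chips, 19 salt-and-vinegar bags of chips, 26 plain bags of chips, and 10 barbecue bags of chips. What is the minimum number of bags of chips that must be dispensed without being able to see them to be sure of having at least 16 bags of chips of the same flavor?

86

In the worst case we take at most 15 of each flavor, but all 10 barbecue (fewer than 15), giving 15 + 15 + 15 + 15 + 15 + 10 = 85.
One more bag of chips then forces some flavor to 16, so 85 + 1 = 86.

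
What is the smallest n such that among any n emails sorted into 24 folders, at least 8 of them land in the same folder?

169

There are 24 folders acting as pigeonholes.
With 24 × 7 = 168 emails we could place exactly 7 in each, with no class reaching 8.
One more forces some class to hold 8, so 168 + 1 = 169.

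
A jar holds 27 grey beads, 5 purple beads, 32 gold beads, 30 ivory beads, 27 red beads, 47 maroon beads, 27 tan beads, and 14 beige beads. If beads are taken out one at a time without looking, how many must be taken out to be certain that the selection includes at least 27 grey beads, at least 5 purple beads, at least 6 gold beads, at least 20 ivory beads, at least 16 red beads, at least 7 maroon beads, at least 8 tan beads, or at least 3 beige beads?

85

The worst case stops just short of every target: 26 grey, 4 purple, 5 gold, 19 ivory, 15 red, 6 maroon, 7 tan, 2 beige — 26 + 4 + 5 + 19 + 15 + 6 + 7 + 2 = 84 beads.
One more bead must push some color to its target, so 84 + 1 = 85.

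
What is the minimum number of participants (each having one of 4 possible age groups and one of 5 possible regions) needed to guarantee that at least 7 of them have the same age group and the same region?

121

There are 4 × 5 = 20 (age group, region) combinations acting as pigeonholes.
With 20 × 6 = 120 participants we could place exactly 6 in each, with no (age group, region) pair reaching 7.
One more forces some (age group, region) pair to hold 7, so 120 + 1 = 121.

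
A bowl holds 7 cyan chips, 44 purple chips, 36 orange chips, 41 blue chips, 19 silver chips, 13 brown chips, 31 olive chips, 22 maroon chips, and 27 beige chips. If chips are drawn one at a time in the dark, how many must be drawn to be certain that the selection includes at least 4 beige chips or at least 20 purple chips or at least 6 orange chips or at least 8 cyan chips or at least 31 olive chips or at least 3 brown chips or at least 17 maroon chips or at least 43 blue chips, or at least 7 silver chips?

130

The worst case stops just short of every target: 7 cyan, 19 purple, 5 orange, all 41 blue, 6 silver, 2 brown, 30 olive, 16 maroon, 3 beige — 7 + 19 + 5 + 41 + 6 + 2 + 30 + 16 + 3 = 129 chips.
One more chip must push some color to its target, so 129 + 1 = 130.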